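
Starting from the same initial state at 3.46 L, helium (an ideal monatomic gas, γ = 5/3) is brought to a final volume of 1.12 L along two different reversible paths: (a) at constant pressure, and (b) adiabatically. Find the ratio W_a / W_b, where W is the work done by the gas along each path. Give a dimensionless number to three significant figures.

W_a / W_b ≈ 0.402

Path (a) isobaric: W = P₁(V₂ − V₁) → W_a/(P₁V₁) = -0.6763.
Path (b) adiabatic: W = P₁V₁(1 − (V₁/V₂)^(γ−1))/(γ−1) → W_b/(P₁V₁) = -1.682.
W_a / W_b = -0.6763 / -1.682 = 0.4021.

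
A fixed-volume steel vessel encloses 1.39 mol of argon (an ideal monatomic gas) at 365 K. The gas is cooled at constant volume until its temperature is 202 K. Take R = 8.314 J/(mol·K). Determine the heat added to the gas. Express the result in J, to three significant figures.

Constant volume ⇒ W = 0, so Q = ΔU = nCᵥΔT with Cᵥ = 3R/2 = 12.47 J/(mol·K).
ΔU = (1.39)(12.47)(202 − 365) = -2826 J.

Q ≈ -2830 J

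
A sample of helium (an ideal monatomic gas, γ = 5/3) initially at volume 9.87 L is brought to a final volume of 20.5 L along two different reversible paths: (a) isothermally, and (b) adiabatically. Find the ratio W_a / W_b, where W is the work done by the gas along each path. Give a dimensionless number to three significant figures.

W_a / W_b ≈ 1.26

Path (a) isothermal: W = P₁V₁ ln(V₂/V₁) → W_a/(P₁V₁) = 0.7309.
Path (b) adiabatic: W = P₁V₁(1 − (V₁/V₂)^(γ−1))/(γ−1) → W_b/(P₁V₁) = 0.5786.
W_a / W_b = 0.7309 / 0.5786 = 1.263.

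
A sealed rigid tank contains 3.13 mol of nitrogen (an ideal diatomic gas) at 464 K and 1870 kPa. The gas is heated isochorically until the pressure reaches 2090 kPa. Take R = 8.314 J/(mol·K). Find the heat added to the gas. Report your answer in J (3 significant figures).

Q ≈ 3550 J

Constant volume ⇒ W = 0, so Q = ΔU = nCᵥΔT with Cᵥ = 5R/2 = 20.79 J/(mol·K).
At constant V, T₂/T₁ = P₂/P₁ ⇒ ΔT = T₁(P₂/P₁ − 1) = 464·(2090/1870 − 1) = 54.59 K.
ΔU = (3.13)(20.79)(54.59) = 3551 J.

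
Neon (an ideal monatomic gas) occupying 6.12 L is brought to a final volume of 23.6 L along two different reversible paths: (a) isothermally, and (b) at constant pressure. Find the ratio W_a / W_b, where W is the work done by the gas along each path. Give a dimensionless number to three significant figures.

Path (a) isothermal: W = P₁V₁ ln(V₂/V₁) → W_a/(P₁V₁) = 1.35.
Path (b) isobaric: W = P₁(V₂ − V₁) → W_b/(P₁V₁) = 2.856.
W_a / W_b = 1.35 / 2.856 = 0.4725.

W_a / W_b ≈ 0.473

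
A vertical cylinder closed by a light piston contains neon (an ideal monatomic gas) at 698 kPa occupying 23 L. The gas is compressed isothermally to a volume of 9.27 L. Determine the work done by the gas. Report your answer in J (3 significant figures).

Isothermal: W = nRT ln(V₂/V₁) = P₁V₁ ln(V₂/V₁).
P₁V₁ = (698 kPa)(23 L) = 16054 J.
W = 16054 × ln(9.27/23) = 16054 × -0.9087
W_by_gas = -14588 J.

W ≈ -14600 J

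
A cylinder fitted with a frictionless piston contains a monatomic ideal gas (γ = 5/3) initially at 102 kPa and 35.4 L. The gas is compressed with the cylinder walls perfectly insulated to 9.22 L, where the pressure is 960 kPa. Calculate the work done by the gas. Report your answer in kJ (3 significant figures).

W ≈ -7.86 kJ

Adiabatic: W = (P₁V₁ − P₂V₂)/(γ − 1) with γ = 5/3.
P₁V₁ = 3611 J, P₂V₂ = 8851 J.
W = (3611 − 8851) / 0.6667 = -7861 J.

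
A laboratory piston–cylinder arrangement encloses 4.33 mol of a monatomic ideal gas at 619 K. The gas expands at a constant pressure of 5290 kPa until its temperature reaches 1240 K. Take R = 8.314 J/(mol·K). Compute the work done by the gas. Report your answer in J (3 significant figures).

Isobaric: W = P ΔV = nR ΔT.
W = (4.33)(8.314)(1240 − 619) = 22356 J.

W ≈ 22400 J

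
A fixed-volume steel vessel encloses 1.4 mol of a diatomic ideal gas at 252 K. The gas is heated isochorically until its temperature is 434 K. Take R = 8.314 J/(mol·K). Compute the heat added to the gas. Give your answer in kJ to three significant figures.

Constant volume ⇒ W = 0, so Q = ΔU = nCᵥΔT with Cᵥ = 5R/2 = 20.79 J/(mol·K).
ΔU = (1.4)(20.79)(434 − 252) = 5296 J.

Q ≈ 5.30 kJ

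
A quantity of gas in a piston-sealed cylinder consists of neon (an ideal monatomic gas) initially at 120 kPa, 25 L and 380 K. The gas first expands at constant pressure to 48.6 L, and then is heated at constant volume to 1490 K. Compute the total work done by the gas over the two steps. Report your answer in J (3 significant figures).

W_total ≈ 2830 J

Step 1 (isobaric): W = PΔV = (120 kPa)(48.6 − 25 L) = 2832 J.
Step 2 (isochoric): W = 0 (constant volume).
W_total = 2832 + 0 = 2832 J.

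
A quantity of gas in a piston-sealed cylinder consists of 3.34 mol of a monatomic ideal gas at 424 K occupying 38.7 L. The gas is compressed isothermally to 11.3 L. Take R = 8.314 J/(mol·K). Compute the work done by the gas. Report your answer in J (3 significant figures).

Isothermal: W = nRT ln(V₂/V₁).
W = (3.34)(8.314)(424) × ln(11.3/38.7)
  = 11774 × -1.231
W_by_gas = -14494 J.

W ≈ -14500 J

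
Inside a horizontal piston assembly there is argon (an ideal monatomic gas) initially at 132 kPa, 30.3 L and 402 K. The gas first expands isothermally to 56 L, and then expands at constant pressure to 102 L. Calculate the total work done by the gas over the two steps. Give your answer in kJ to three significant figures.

W_total ≈ 5.74 kJ

Step 1 (isothermal): W = P₁V₁ ln(V₂/V₁) = (4000) ln(56/30.3) = 2457 J.
After step 1: P = 71.42 kPa, V = 56 L, T = 402 K.
Step 2 (isobaric): W = PΔV = (71.42 kPa)(102 − 56 L) = 3285 J.
W_total = 2457 + 3285 = 5742 J.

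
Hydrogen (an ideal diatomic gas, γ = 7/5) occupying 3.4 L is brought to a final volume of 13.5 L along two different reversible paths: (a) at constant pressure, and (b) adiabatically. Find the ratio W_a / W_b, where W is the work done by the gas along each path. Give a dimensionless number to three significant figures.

W_a / W_b ≈ 2.80

Path (a) isobaric: W = P₁(V₂ − V₁) → W_a/(P₁V₁) = 2.971.
Path (b) adiabatic: W = P₁V₁(1 − (V₁/V₂)^(γ−1))/(γ−1) → W_b/(P₁V₁) = 1.06.
W_a / W_b = 2.971 / 1.06 = 2.803.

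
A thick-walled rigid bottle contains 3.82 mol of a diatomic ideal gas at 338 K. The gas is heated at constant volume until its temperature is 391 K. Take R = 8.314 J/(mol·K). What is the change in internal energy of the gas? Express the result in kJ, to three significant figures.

Constant volume ⇒ W = 0, so Q = ΔU = nCᵥΔT with Cᵥ = 5R/2 = 20.79 J/(mol·K).
ΔU = (3.82)(20.79)(391 − 338) = 4208 J.

ΔU ≈ 4.21 kJ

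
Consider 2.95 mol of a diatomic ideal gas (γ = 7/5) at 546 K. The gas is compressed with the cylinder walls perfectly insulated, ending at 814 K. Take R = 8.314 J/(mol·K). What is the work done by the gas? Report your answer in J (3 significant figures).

W ≈ -16400 J

Adiabatic ⇒ Q = 0, so W_by = −ΔU = nCᵥ(T₁ − T₂).
Cᵥ = 5R/2 = 20.79 J/(mol·K).
W = (2.95)(20.79)(546 − 814) = -16433 J.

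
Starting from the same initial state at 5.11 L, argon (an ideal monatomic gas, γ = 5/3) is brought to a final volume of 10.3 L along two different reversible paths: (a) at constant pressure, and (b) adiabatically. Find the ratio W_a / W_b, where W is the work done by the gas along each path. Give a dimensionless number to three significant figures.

W_a / W_b ≈ 1.81

Path (a) isobaric: W = P₁(V₂ − V₁) → W_a/(P₁V₁) = 1.016.
Path (b) adiabatic: W = P₁V₁(1 − (V₁/V₂)^(γ−1))/(γ−1) → W_b/(P₁V₁) = 0.56.
W_a / W_b = 1.016 / 0.56 = 1.814.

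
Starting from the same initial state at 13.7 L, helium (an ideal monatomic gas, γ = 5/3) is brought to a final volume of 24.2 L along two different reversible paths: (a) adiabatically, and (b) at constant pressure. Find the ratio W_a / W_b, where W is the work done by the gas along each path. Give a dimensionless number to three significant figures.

Path (a) adiabatic: W = P₁V₁(1 − (V₁/V₂)^(γ−1))/(γ−1) → W_a/(P₁V₁) = 0.4735.
Path (b) isobaric: W = P₁(V₂ − V₁) → W_b/(P₁V₁) = 0.7664.
W_a / W_b = 0.4735 / 0.7664 = 0.6178.

W_a / W_b ≈ 0.618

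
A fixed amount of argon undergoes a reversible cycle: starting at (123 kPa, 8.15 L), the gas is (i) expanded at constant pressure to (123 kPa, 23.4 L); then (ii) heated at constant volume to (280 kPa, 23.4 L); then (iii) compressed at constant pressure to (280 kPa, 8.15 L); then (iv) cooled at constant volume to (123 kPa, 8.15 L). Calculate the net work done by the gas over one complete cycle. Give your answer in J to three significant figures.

Constant-volume legs do no work.
W(i) = (123)(23.4 − 8.15) = 1876 J; W(iii) = (280)(8.15 − 23.4) = -4270 J.
W_net = 1876 − 4270 = -2394 J (the counter-clockwise enclosed area).

W_net ≈ -2390 J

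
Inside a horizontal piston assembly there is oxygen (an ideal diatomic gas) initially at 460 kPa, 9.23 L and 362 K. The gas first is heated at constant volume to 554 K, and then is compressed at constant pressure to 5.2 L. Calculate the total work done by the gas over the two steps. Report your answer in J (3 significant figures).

W_total ≈ -2840 J

Step 1 (isochoric): W = 0 (constant volume).
After step 1: P = 704 kPa (V unchanged).
Step 2 (isobaric): W = PΔV = (704 kPa)(5.2 − 9.23 L) = -2837 J.
W_total = 0 − 2837 = -2837 J.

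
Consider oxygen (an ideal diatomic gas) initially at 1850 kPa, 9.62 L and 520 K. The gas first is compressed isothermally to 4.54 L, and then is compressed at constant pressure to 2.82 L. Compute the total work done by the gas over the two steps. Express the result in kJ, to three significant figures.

W_total ≈ -20.1 kJ

Step 1 (isothermal): W = P₁V₁ ln(V₂/V₁) = (17797) ln(4.54/9.62) = -13364 J.
After step 1: P = 3920 kPa, V = 4.54 L, T = 520 K.
Step 2 (isobaric): W = PΔV = (3920 kPa)(2.82 − 4.54 L) = -6742 J.
W_total = -13364 − 6742 = -20107 J.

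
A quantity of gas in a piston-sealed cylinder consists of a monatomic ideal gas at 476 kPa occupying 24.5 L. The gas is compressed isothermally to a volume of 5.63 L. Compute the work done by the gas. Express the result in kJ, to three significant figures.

Isothermal: W = nRT ln(V₂/V₁) = P₁V₁ ln(V₂/V₁).
P₁V₁ = (476 kPa)(24.5 L) = 11662 J.
W = 11662 × ln(5.63/24.5) = 11662 × -1.471
W_by_gas = -17150 J.

W ≈ -17.1 kJ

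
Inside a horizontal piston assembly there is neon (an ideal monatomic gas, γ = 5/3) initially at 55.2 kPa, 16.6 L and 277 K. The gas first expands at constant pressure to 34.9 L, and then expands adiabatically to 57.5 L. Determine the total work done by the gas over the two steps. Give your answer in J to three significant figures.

Step 1 (isobaric): W = PΔV = (55.2 kPa)(34.9 − 16.6 L) = 1010 J.
After step 1: P = 55.2 kPa, V = 34.9 L, T = 582.4 K.
Step 2 (adiabatic): W = (P₁V₁ − P₂V₂)/(γ−1) = (1926 − 1381)/0.667 = 818.2 J.
W_total = 1010 + 818.2 = 1828 J.

W_total ≈ 1830 J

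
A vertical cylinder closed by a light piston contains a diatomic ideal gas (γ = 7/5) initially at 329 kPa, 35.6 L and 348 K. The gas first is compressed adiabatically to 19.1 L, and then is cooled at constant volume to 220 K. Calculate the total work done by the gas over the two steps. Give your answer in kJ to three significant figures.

W_total ≈ -8.28 kJ

Step 1 (adiabatic): W = (P₁V₁ − P₂V₂)/(γ−1) = (11712 − 15025)/0.4 = -8281 J.
Step 2 (isochoric): W = 0 (constant volume).
W_total = -8281 + 0 = -8281 J.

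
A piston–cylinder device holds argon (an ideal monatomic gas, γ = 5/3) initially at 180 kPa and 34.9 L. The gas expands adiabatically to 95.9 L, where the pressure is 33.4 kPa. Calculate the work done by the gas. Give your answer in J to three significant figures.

Adiabatic: W = (P₁V₁ − P₂V₂)/(γ − 1) with γ = 5/3.
P₁V₁ = 6282 J, P₂V₂ = 3203 J.
W = (6282 − 3203) / 0.6667 = 4618 J.

W ≈ 4620 J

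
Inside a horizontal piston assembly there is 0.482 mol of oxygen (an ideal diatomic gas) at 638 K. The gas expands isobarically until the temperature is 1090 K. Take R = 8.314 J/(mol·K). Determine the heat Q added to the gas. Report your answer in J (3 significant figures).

Q ≈ 6340 J

Isobaric: W = nRΔT = (0.482)(8.314)(452) = 1811 J.
ΔU = nCᵥΔT with Cᵥ = 5R/2: ΔU = (0.482)(20.79)(452) = 4528 J.
Q = ΔU + W = 4528 + 1811 = 6340 J.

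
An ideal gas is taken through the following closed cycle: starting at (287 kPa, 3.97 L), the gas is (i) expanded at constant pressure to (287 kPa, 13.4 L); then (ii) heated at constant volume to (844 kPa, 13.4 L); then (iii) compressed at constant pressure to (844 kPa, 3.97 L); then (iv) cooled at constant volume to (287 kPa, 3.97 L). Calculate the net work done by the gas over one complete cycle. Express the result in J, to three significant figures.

Constant-volume legs do no work.
W(i) = (287)(13.4 − 3.97) = 2706 J; W(iii) = (844)(3.97 − 13.4) = -7959 J.
W_net = 2706 − 7959 = -5253 J (the counter-clockwise enclosed area).

W_net ≈ -5250 J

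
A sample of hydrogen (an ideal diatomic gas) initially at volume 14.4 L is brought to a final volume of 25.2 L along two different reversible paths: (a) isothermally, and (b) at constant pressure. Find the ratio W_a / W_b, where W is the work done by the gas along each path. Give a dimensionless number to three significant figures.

W_a / W_b ≈ 0.746

Path (a) isothermal: W = P₁V₁ ln(V₂/V₁) → W_a/(P₁V₁) = 0.5596.
Path (b) isobaric: W = P₁(V₂ − V₁) → W_b/(P₁V₁) = 0.75.
W_a / W_b = 0.5596 / 0.75 = 0.7462.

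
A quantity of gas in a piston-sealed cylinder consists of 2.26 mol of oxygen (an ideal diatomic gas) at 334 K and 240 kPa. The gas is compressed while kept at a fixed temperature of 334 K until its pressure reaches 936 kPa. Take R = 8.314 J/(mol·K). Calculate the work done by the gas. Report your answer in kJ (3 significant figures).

W ≈ -8.54 kJ

Isothermal process: W = nRT ln(V₂/V₁) = nRT ln(P₁/P₂).
W = (2.26)(8.314)(334) × ln(240/936)
  = 6276 × ln(0.2564) = 6276 × -1.361
W_by_gas = -8541 J.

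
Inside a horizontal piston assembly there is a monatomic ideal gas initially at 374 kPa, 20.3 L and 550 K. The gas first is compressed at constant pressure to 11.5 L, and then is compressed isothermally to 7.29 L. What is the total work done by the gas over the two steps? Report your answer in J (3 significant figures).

W_total ≈ -5250 J

Step 1 (isobaric): W = PΔV = (374 kPa)(11.5 − 20.3 L) = -3291 J.
After step 1: P = 374 kPa, V = 11.5 L, T = 311.6 K.
Step 2 (isothermal): W = P₁V₁ ln(V₂/V₁) = (4301) ln(7.29/11.5) = -1961 J.
W_total = -3291 − 1961 = -5252 J.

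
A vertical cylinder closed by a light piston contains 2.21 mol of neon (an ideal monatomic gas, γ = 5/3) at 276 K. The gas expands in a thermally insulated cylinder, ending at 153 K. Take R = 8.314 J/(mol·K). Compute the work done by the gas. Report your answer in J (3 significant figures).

W ≈ 3390 J

Adiabatic ⇒ Q = 0, so W_by = −ΔU = nCᵥ(T₁ − T₂).
Cᵥ = 3R/2 = 12.47 J/(mol·K).
W = (2.21)(12.47)(276 − 153) = 3390 J.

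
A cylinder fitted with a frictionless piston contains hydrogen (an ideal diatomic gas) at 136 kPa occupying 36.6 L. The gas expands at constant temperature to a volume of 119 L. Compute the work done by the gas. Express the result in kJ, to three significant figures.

W ≈ 5.87 kJ

Isothermal: W = nRT ln(V₂/V₁) = P₁V₁ ln(V₂/V₁).
P₁V₁ = (136 kPa)(36.6 L) = 4978 J.
W = 4978 × ln(119/36.6) = 4978 × 1.179
W_by_gas = 5869 J.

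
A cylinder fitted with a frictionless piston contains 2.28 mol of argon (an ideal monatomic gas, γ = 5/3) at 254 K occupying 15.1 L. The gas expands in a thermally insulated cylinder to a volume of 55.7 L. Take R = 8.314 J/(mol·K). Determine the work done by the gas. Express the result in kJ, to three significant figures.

Adiabatic: TV^(γ−1) = const with γ = 5/3.
T₂ = T₁ (V₁/V₂)^(γ−1) = 254 × (15.1/55.7)^0.667 = 254 × 0.4189 = 106.4 K.
W_by = nCᵥ(T₁ − T₂) = (2.28)(12.47)(254 − 106.4) = 4197 J.

W ≈ 4.20 kJ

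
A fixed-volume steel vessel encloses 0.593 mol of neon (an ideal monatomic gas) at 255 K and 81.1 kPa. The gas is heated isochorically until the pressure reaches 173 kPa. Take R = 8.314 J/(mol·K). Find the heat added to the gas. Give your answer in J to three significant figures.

Constant volume ⇒ W = 0, so Q = ΔU = nCᵥΔT with Cᵥ = 3R/2 = 12.47 J/(mol·K).
At constant V, T₂/T₁ = P₂/P₁ ⇒ ΔT = T₁(P₂/P₁ − 1) = 255·(173/81.1 − 1) = 289 K.
ΔU = (0.593)(12.47)(289) = 2137 J.

Q ≈ 2140 J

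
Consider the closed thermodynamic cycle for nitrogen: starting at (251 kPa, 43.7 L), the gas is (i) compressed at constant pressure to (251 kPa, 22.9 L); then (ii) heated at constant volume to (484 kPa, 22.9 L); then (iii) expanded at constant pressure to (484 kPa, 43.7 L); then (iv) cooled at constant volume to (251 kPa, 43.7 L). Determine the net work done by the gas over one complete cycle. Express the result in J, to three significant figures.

W_net ≈ 4850 J

Constant-volume legs do no work.
W(i) = (251)(22.9 − 43.7) = -5221 J; W(iii) = (484)(43.7 − 22.9) = 10067 J.
W_net = -5221 + 10067 = 4846 J (the clockwise enclosed area).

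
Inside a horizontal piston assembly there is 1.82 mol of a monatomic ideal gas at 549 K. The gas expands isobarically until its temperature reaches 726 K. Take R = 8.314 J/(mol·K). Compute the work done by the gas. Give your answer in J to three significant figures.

W ≈ 2680 J

Isobaric: W = P ΔV = nR ΔT.
W = (1.82)(8.314)(726 − 549) = 2678 J.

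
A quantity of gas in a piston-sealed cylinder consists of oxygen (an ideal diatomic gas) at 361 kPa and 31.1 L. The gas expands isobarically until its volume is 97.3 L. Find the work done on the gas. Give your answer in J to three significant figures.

W ≈ -23900 J

Isobaric: W = P ΔV.
W = (361 kPa)(97.3 − 31.1 L) = (361)(66.2) = 23898 J.
Work on gas = −W_by = -23898 J.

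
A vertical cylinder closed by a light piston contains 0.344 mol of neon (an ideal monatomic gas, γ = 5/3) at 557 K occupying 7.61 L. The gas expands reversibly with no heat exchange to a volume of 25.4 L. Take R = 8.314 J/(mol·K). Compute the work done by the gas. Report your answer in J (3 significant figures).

W ≈ 1320 J

Adiabatic: TV^(γ−1) = const with γ = 5/3.
T₂ = T₁ (V₁/V₂)^(γ−1) = 557 × (7.61/25.4)^0.667 = 557 × 0.4477 = 249.4 K.
W_by = nCᵥ(T₁ − T₂) = (0.344)(12.47)(557 − 249.4) = 1320 J.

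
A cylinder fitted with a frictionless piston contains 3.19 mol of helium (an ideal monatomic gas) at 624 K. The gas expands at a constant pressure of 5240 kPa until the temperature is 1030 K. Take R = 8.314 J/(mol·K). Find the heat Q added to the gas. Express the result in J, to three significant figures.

Q ≈ 26900 J

Isobaric: W = nRΔT = (3.19)(8.314)(406) = 10768 J.
ΔU = nCᵥΔT with Cᵥ = 3R/2: ΔU = (3.19)(12.47)(406) = 16152 J.
Q = ΔU + W = 16152 + 10768 = 26919 J.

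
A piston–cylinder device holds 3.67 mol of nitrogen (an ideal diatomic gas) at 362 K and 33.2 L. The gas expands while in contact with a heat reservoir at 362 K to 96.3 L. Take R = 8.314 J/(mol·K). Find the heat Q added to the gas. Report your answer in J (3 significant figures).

Isothermal ⇒ ΔU = 0, so Q = W = nRT ln(V₂/V₁).
Q = (3.67)(8.314)(362) ln(96.3/33.2) = 11045 × 1.065 = 11763 J.

Q ≈ 11800 J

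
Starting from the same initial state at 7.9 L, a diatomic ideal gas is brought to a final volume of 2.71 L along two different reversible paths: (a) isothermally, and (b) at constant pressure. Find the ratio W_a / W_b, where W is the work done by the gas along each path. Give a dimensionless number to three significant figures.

Path (a) isothermal: W = P₁V₁ ln(V₂/V₁) → W_a/(P₁V₁) = -1.07.
Path (b) isobaric: W = P₁(V₂ − V₁) → W_b/(P₁V₁) = -0.657.
W_a / W_b = -1.07 / -0.657 = 1.629.

W_a / W_b ≈ 1.63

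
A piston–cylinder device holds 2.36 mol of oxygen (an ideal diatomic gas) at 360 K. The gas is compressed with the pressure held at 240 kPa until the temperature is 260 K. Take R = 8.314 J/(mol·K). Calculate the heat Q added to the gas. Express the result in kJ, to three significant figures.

Isobaric: W = nRΔT = (2.36)(8.314)(-100) = -1962 J.
ΔU = nCᵥΔT with Cᵥ = 5R/2: ΔU = (2.36)(20.79)(-100) = -4905 J.
Q = ΔU + W = -4905 − 1962 = -6867 J.

Q ≈ -6.87 kJ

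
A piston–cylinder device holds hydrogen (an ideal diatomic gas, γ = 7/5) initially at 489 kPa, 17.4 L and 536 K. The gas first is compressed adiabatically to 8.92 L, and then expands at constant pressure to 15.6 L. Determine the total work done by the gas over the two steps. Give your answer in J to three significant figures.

Step 1 (adiabatic): W = (P₁V₁ − P₂V₂)/(γ−1) = (8509 − 11116)/0.4 = -6517 J.
After step 1: P = 1246 kPa, V = 8.92 L, T = 700.2 K.
Step 2 (isobaric): W = PΔV = (1246 kPa)(15.6 − 8.92 L) = 8324 J.
W_total = -6517 + 8324 = 1807 J.

W_total ≈ 1810 J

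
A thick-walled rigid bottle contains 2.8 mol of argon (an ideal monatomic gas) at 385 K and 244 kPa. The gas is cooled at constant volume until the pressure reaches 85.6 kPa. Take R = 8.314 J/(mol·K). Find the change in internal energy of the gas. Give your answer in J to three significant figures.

ΔU ≈ -8730 J

Constant volume ⇒ W = 0, so Q = ΔU = nCᵥΔT with Cᵥ = 3R/2 = 12.47 J/(mol·K).
At constant V, T₂/T₁ = P₂/P₁ ⇒ ΔT = T₁(P₂/P₁ − 1) = 385·(85.6/244 − 1) = -249.9 K.
ΔU = (2.8)(12.47)(-249.9) = -8727 J.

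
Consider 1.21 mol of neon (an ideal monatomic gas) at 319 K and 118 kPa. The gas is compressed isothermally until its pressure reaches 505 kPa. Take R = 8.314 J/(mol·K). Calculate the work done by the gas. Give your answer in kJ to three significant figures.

W ≈ -4.67 kJ

Isothermal process: W = nRT ln(V₂/V₁) = nRT ln(P₁/P₂).
W = (1.21)(8.314)(319) × ln(118/505)
  = 3209 × ln(0.2337) = 3209 × -1.454
W_by_gas = -4666 J.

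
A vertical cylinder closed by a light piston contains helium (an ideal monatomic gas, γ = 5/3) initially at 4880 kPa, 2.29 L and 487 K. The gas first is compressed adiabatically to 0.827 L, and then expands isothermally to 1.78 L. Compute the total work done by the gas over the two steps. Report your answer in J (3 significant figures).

Step 1 (adiabatic): W = (P₁V₁ − P₂V₂)/(γ−1) = (11175 − 22036)/0.667 = -16292 J.
After step 1: P = 26646 kPa, V = 0.827 L, T = 960.3 K.
Step 2 (isothermal): W = P₁V₁ ln(V₂/V₁) = (22036) ln(1.78/0.827) = 16892 J.
W_total = -16292 + 16892 = 600.5 J.

W_total ≈ 600 J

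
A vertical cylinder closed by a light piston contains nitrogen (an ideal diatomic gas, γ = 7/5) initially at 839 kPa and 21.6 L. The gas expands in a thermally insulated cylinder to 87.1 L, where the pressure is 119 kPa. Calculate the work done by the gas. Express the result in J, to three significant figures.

Adiabatic: W = (P₁V₁ − P₂V₂)/(γ − 1) with γ = 7/5.
P₁V₁ = 18122 J, P₂V₂ = 10365 J.
W = (18122 − 10365) / 0.4 = 19394 J.

W ≈ 19400 J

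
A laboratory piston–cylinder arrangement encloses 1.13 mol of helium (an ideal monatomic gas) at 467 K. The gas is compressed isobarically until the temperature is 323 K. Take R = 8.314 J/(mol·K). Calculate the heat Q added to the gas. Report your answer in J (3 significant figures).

Q ≈ -3380 J

Isobaric: W = nRΔT = (1.13)(8.314)(-144) = -1353 J.
ΔU = nCᵥΔT with Cᵥ = 3R/2: ΔU = (1.13)(12.47)(-144) = -2029 J.
Q = ΔU + W = -2029 − 1353 = -3382 J.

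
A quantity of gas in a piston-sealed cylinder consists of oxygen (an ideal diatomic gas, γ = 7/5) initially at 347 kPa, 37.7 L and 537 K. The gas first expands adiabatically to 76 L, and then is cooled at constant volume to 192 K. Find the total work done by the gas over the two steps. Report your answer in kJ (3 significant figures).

Step 1 (adiabatic): W = (P₁V₁ − P₂V₂)/(γ−1) = (13082 − 9883)/0.4 = 7998 J.
Step 2 (isochoric): W = 0 (constant volume).
W_total = 7998 + 0 = 7998 J.

W_total ≈ 8.00 kJ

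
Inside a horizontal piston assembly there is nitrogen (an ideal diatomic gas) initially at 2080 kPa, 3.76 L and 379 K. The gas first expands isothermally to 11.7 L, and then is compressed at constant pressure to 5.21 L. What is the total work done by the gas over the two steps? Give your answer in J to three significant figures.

Step 1 (isothermal): W = P₁V₁ ln(V₂/V₁) = (7821) ln(11.7/3.76) = 8878 J.
After step 1: P = 668.4 kPa, V = 11.7 L, T = 379 K.
Step 2 (isobaric): W = PΔV = (668.4 kPa)(5.21 − 11.7 L) = -4338 J.
W_total = 8878 − 4338 = 4540 J.

W_total ≈ 4540 J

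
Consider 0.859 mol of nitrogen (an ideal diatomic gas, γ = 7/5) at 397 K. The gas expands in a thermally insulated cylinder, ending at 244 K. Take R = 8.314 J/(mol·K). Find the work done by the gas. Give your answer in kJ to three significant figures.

Adiabatic ⇒ Q = 0, so W_by = −ΔU = nCᵥ(T₁ − T₂).
Cᵥ = 5R/2 = 20.79 J/(mol·K).
W = (0.859)(20.79)(397 − 244) = 2732 J.

W ≈ 2.73 kJ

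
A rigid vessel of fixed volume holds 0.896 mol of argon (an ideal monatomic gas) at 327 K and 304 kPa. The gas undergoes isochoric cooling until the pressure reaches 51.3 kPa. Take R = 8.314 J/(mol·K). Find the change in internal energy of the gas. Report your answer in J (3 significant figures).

ΔU ≈ -3040 J

Constant volume ⇒ W = 0, so Q = ΔU = nCᵥΔT with Cᵥ = 3R/2 = 12.47 J/(mol·K).
At constant V, T₂/T₁ = P₂/P₁ ⇒ ΔT = T₁(P₂/P₁ − 1) = 327·(51.3/304 − 1) = -271.8 K.
ΔU = (0.896)(12.47)(-271.8) = -3037 J.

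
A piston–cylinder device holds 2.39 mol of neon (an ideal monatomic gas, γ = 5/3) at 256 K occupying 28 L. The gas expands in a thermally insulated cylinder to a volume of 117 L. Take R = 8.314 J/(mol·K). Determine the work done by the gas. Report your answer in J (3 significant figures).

W ≈ 4690 J

Adiabatic: TV^(γ−1) = const with γ = 5/3.
T₂ = T₁ (V₁/V₂)^(γ−1) = 256 × (28/117)^0.667 = 256 × 0.3855 = 98.68 K.
W_by = nCᵥ(T₁ − T₂) = (2.39)(12.47)(256 − 98.68) = 4689 J.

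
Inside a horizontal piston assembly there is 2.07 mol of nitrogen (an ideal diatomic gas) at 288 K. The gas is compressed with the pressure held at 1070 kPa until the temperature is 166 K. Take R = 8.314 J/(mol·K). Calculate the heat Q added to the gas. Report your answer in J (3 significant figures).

Isobaric: W = nRΔT = (2.07)(8.314)(-122) = -2100 J.
ΔU = nCᵥΔT with Cᵥ = 5R/2: ΔU = (2.07)(20.79)(-122) = -5249 J.
Q = ΔU + W = -5249 − 2100 = -7349 J.

Q ≈ -7350 J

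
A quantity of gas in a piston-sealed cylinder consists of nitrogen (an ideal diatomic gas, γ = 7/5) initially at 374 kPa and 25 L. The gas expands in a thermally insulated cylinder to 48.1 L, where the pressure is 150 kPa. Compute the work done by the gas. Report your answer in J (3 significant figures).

Adiabatic: W = (P₁V₁ − P₂V₂)/(γ − 1) with γ = 7/5.
P₁V₁ = 9350 J, P₂V₂ = 7215 J.
W = (9350 − 7215) / 0.4 = 5338 J.

W ≈ 5340 J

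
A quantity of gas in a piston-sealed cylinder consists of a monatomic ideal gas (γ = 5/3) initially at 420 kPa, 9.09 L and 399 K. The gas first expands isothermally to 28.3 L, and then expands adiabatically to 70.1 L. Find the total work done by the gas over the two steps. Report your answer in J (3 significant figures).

Step 1 (isothermal): W = P₁V₁ ln(V₂/V₁) = (3818) ln(28.3/9.09) = 4336 J.
After step 1: P = 134.9 kPa, V = 28.3 L, T = 399 K.
Step 2 (adiabatic): W = (P₁V₁ − P₂V₂)/(γ−1) = (3818 − 2085)/0.667 = 2599 J.
W_total = 4336 + 2599 = 6934 J.

W_total ≈ 6930 J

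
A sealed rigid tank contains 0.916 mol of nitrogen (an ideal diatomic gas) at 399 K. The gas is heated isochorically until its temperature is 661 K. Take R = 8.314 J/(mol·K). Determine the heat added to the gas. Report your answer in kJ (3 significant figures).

Constant volume ⇒ W = 0, so Q = ΔU = nCᵥΔT with Cᵥ = 5R/2 = 20.79 J/(mol·K).
ΔU = (0.916)(20.79)(661 − 399) = 4988 J.

Q ≈ 4.99 kJ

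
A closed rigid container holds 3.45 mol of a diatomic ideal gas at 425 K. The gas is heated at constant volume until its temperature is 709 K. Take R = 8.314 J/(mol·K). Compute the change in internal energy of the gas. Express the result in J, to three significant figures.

ΔU ≈ 20400 J

Constant volume ⇒ W = 0, so Q = ΔU = nCᵥΔT with Cᵥ = 5R/2 = 20.79 J/(mol·K).
ΔU = (3.45)(20.79)(709 − 425) = 20365 J.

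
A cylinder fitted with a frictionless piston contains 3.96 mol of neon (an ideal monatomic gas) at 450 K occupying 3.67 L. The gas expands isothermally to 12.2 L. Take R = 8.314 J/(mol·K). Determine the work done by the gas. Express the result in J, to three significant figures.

W ≈ 17800 J

Isothermal: W = nRT ln(V₂/V₁).
W = (3.96)(8.314)(450) × ln(12.2/3.67)
  = 14816 × 1.201
W_by_gas = 17797 J.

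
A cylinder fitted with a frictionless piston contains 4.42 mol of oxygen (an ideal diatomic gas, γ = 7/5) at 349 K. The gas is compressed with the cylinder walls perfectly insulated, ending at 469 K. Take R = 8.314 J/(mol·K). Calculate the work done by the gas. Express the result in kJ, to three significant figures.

Adiabatic ⇒ Q = 0, so W_by = −ΔU = nCᵥ(T₁ − T₂).
Cᵥ = 5R/2 = 20.79 J/(mol·K).
W = (4.42)(20.79)(349 − 469) = -11024 J.

W ≈ -11.0 kJ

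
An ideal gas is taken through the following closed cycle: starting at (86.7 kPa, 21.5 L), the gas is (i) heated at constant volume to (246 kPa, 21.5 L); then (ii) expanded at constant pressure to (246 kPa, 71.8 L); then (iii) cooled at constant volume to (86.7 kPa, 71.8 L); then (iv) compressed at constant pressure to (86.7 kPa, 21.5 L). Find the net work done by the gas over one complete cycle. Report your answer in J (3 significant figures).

Constant-volume legs do no work.
W(ii) = (246)(71.8 − 21.5) = 12374 J; W(iv) = (86.7)(21.5 − 71.8) = -4361 J.
W_net = 12374 − 4361 = 8013 J (the clockwise enclosed area).

W_net ≈ 8010 J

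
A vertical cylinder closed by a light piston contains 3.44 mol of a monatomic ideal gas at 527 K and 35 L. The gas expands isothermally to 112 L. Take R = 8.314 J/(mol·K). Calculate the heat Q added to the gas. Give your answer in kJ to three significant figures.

Isothermal ⇒ ΔU = 0, so Q = W = nRT ln(V₂/V₁).
Q = (3.44)(8.314)(527) ln(112/35) = 15072 × 1.163 = 17531 J.

Q ≈ 17.5 kJ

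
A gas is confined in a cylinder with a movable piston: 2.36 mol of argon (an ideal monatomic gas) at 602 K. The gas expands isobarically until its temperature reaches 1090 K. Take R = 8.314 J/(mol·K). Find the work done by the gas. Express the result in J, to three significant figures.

Isobaric: W = P ΔV = nR ΔT.
W = (2.36)(8.314)(1090 − 602) = 9575 J.

W ≈ 9580 J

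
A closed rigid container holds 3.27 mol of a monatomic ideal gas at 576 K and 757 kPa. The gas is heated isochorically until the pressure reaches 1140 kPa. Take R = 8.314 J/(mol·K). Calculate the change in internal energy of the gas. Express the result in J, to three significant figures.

ΔU ≈ 11900 J

Constant volume ⇒ W = 0, so Q = ΔU = nCᵥΔT with Cᵥ = 3R/2 = 12.47 J/(mol·K).
At constant V, T₂/T₁ = P₂/P₁ ⇒ ΔT = T₁(P₂/P₁ − 1) = 576·(1140/757 − 1) = 291.4 K.
ΔU = (3.27)(12.47)(291.4) = 11884 J.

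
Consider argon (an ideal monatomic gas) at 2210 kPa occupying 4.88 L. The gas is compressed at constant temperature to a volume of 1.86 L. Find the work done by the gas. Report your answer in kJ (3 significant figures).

W ≈ -10.4 kJ

Isothermal: W = nRT ln(V₂/V₁) = P₁V₁ ln(V₂/V₁).
P₁V₁ = (2210 kPa)(4.88 L) = 10785 J.
W = 10785 × ln(1.86/4.88) = 10785 × -0.9646
W_by_gas = -10403 J.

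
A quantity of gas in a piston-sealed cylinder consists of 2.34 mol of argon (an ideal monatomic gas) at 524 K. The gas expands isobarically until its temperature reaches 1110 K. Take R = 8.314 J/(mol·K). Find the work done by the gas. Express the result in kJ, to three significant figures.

W ≈ 11.4 kJ

Isobaric: W = P ΔV = nR ΔT.
W = (2.34)(8.314)(1110 − 524) = 11400 J.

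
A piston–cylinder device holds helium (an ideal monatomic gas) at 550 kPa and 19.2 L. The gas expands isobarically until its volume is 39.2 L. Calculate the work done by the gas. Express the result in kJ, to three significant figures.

Isobaric: W = P ΔV.
W = (550 kPa)(39.2 − 19.2 L) = (550)(20) = 11000 J.

W ≈ 11.0 kJ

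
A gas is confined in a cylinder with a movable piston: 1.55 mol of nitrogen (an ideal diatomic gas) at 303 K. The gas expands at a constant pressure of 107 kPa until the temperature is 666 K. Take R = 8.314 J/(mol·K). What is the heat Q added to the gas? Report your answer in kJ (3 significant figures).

Q ≈ 16.4 kJ

Isobaric: W = nRΔT = (1.55)(8.314)(363) = 4678 J.
ΔU = nCᵥΔT with Cᵥ = 5R/2: ΔU = (1.55)(20.79)(363) = 11695 J.
Q = ΔU + W = 11695 + 4678 = 16373 J.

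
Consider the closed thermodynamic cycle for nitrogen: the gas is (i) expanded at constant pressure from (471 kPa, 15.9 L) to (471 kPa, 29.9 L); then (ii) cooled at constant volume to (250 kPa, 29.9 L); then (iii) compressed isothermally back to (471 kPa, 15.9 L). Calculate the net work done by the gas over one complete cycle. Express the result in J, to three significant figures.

W_net ≈ 1870 J

Leg (i): W = PΔV = (471)(29.9 − 15.9) = 6594 J.
Leg (ii): W = 0.
Leg (iii): W = PᵢVᵢ ln(V_f/Vᵢ) = (7475) ln(15.9/29.9) = -4721 J.
W_net = 6594 − 4721 = 1873 J.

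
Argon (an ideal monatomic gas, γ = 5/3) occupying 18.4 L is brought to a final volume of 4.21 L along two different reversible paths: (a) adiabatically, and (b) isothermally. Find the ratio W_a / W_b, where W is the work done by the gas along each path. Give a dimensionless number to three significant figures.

Path (a) adiabatic: W = P₁V₁(1 − (V₁/V₂)^(γ−1))/(γ−1) → W_a/(P₁V₁) = -2.51.
Path (b) isothermal: W = P₁V₁ ln(V₂/V₁) → W_b/(P₁V₁) = -1.475.
W_a / W_b = -2.51 / -1.475 = 1.702.

W_a / W_b ≈ 1.70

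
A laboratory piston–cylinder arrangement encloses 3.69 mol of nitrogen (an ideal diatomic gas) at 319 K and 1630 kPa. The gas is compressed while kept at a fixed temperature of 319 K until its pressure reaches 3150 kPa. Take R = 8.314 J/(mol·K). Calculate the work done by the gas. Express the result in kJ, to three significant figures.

Isothermal process: W = nRT ln(V₂/V₁) = nRT ln(P₁/P₂).
W = (3.69)(8.314)(319) × ln(1630/3150)
  = 9786 × ln(0.5175) = 9786 × -0.6588
W_by_gas = -6448 J.

W ≈ -6.45 kJ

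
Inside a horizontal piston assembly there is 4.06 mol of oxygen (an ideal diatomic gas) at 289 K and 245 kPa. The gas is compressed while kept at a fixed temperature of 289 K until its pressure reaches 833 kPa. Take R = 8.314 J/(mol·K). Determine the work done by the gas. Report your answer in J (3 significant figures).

Isothermal process: W = nRT ln(V₂/V₁) = nRT ln(P₁/P₂).
W = (4.06)(8.314)(289) × ln(245/833)
  = 9755 × ln(0.2941) = 9755 × -1.224
W_by_gas = -11938 J.

W ≈ -11900 J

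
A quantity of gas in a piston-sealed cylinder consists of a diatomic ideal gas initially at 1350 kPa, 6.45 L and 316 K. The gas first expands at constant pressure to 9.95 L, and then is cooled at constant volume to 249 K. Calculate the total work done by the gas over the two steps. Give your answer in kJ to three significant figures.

W_total ≈ 4.72 kJ

Step 1 (isobaric): W = PΔV = (1350 kPa)(9.95 − 6.45 L) = 4725 J.
Step 2 (isochoric): W = 0 (constant volume).
W_total = 4725 + 0 = 4725 J.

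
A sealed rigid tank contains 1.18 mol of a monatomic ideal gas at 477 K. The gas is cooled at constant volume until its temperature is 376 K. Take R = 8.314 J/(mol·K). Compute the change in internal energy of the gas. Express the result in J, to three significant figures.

ΔU ≈ -1490 J

Constant volume ⇒ W = 0, so Q = ΔU = nCᵥΔT with Cᵥ = 3R/2 = 12.47 J/(mol·K).
ΔU = (1.18)(12.47)(376 − 477) = -1486 J.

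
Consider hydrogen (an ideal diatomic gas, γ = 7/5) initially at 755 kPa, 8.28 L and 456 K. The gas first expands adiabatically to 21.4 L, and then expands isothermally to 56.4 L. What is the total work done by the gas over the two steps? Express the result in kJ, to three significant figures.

Step 1 (adiabatic): W = (P₁V₁ − P₂V₂)/(γ−1) = (6251 − 4276)/0.4 = 4939 J.
After step 1: P = 199.8 kPa, V = 21.4 L, T = 311.9 K.
Step 2 (isothermal): W = P₁V₁ ln(V₂/V₁) = (4276) ln(56.4/21.4) = 4144 J.
W_total = 4939 + 4144 = 9082 J.

W_total ≈ 9.08 kJ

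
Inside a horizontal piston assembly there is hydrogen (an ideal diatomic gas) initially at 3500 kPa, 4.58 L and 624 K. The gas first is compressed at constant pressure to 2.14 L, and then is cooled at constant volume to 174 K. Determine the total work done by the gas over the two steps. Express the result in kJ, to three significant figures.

Step 1 (isobaric): W = PΔV = (3500 kPa)(2.14 − 4.58 L) = -8540 J.
Step 2 (isochoric): W = 0 (constant volume).
W_total = -8540 + 0 = -8540 J.

W_total ≈ -8.54 kJ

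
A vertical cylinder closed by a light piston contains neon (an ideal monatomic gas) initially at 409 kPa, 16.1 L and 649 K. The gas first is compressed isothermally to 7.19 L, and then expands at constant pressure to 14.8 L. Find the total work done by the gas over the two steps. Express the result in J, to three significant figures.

W_total ≈ 1660 J

Step 1 (isothermal): W = P₁V₁ ln(V₂/V₁) = (6585) ln(7.19/16.1) = -5308 J.
After step 1: P = 915.8 kPa, V = 7.19 L, T = 649 K.
Step 2 (isobaric): W = PΔV = (915.8 kPa)(14.8 − 7.19 L) = 6970 J.
W_total = -5308 + 6970 = 1661 J.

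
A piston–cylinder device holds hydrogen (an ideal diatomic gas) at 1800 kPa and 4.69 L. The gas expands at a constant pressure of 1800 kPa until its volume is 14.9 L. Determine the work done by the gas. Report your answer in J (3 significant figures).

W ≈ 18400 J

Isobaric: W = P ΔV.
W = (1800 kPa)(14.9 − 4.69 L) = (1800)(10.21) = 18378 J.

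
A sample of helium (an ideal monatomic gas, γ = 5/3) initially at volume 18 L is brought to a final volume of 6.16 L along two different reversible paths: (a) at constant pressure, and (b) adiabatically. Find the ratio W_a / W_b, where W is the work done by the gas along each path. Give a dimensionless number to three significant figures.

Path (a) isobaric: W = P₁(V₂ − V₁) → W_a/(P₁V₁) = -0.6578.
Path (b) adiabatic: W = P₁V₁(1 − (V₁/V₂)^(γ−1))/(γ−1) → W_b/(P₁V₁) = -1.566.
W_a / W_b = -0.6578 / -1.566 = 0.4201.

W_a / W_b ≈ 0.420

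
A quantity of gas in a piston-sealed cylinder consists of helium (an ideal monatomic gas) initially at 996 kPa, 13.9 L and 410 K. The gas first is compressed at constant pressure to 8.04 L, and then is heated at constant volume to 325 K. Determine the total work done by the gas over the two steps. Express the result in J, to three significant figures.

Step 1 (isobaric): W = PΔV = (996 kPa)(8.04 − 13.9 L) = -5837 J.
Step 2 (isochoric): W = 0 (constant volume).
W_total = -5837 + 0 = -5837 J.

W_total ≈ -5840 J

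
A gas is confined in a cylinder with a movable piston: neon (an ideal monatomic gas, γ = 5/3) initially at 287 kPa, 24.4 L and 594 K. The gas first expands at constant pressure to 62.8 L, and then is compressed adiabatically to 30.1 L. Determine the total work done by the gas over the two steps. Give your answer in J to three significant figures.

W_total ≈ -6090 J

Step 1 (isobaric): W = PΔV = (287 kPa)(62.8 − 24.4 L) = 11021 J.
After step 1: P = 287 kPa, V = 62.8 L, T = 1529 K.
Step 2 (adiabatic): W = (P₁V₁ − P₂V₂)/(γ−1) = (18024 − 29429)/0.667 = -17108 J.
W_total = 11021 − 17108 = -6087 J.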